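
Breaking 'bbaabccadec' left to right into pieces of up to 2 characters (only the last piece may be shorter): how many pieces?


'bbaabccadec' has 11 characters.
Chunking with max size 2:
  Chunk 1: 'bb' (positions 0-1)
  Chunk 2: 'aa' (positions 2-3)
  Chunk 3: 'bc' (positions 4-5)
  Chunk 4: 'ca' (positions 6-7)
  Chunk 5: 'de' (positions 8-9)
  Chunk 6: 'c' (positions 10-10)
Total chunks: ceil(11 / 2) = 6

6


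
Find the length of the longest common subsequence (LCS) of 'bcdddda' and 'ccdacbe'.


DP table for LCS of 'bcdddda' and 'ccdacbe':
       c  c  d  a  c  b  e
    0  0  0  0  0  0  0  0
  b 0  0  0  0  0  0  1  1
  c 0  1  1  1  1  1  1  1
  d 0  1  1  2  2  2  2  2
  d 0  1  1  2  2  2  2  2
  d 0  1  1  2  2  2  2  2
  d 0  1  1  2  2  2  2  2
  a 0  1  1  2  3  3  3  3
LCS: 'cda'
LCS length = 3

3


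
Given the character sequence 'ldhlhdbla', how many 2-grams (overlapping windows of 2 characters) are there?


String 'ldhlhdbla' has length L = 9.
Number of overlapping n-grams = L - n + 1
Substituting: 9 - 2 + 1 = 8

8


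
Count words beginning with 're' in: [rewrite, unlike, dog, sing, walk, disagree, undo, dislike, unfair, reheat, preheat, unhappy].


Checking each word for prefix 're':
  'rewrite' -> YES, starts with 're' (count: 1)
  'unlike' -> no (count: 1)
  'dog' -> no (count: 1)
  'sing' -> no (count: 1)
  'walk' -> no (count: 1)
  'disagree' -> no (count: 1)
  'undo' -> no (count: 1)
  'dislike' -> no (count: 1)
  'unfair' -> no (count: 1)
  'reheat' -> YES, starts with 're' (count: 2)
  'preheat' -> no (count: 2)
  'unhappy' -> no (count: 2)
Total with prefix 're': 2

2


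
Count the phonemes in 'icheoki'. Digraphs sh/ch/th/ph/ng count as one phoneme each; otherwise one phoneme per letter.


Parsing 'icheoki' greedily, digraphs first:
  'i' -> vowel phoneme (phonemes so far: 1)
  'ch' -> digraph (1 consonant phoneme) (phonemes so far: 2)
  'e' -> vowel phoneme (phonemes so far: 3)
  'o' -> vowel phoneme (phonemes so far: 4)
  'k' -> consonant phoneme (phonemes so far: 5)
  'i' -> vowel phoneme (phonemes so far: 6)
Total phonemes: 6

6


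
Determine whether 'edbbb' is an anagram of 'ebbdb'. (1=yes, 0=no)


Sort characters of 'edbbb': 'bbbde'
Sort characters of 'ebbdb': 'bbbde'
Sorted forms match -> they ARE anagrams
Result: 1

1


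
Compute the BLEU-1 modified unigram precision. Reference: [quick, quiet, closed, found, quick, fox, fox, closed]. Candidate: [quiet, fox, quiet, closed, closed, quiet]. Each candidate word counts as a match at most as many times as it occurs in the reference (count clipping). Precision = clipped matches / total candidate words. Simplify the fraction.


Reference word counts: {'closed': 2, 'found': 1, 'fox': 2, 'quick': 2, 'quiet': 1}
Checking each candidate word (with clipping):
  'quiet' -> in reference (ref count 1, used 1/1) -> match (matches: 1)
  'fox' -> in reference (ref count 2, used 1/2) -> match (matches: 2)
  'quiet' -> ref count 1 already used up (1/1) -> clipped, no match (matches: 2)
  'closed' -> in reference (ref count 2, used 1/2) -> match (matches: 3)
  'closed' -> in reference (ref count 2, used 2/2) -> match (matches: 4)
  'quiet' -> ref count 1 already used up (1/1) -> clipped, no match (matches: 4)
Clipped matches: 4, Candidate length: 6
Precision = 4/6 = 2/3

2/3


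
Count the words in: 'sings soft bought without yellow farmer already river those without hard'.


Counting words by splitting on spaces:
  Word 1: 'sings'
  Word 2: 'soft'
  Word 3: 'bought'
  Word 4: 'without'
  Word 5: 'yellow'
  Word 6: 'farmer'
  Word 7: 'already'
  Word 8: 'river'
  Word 9: 'those'
  Word 10: 'without'
  Word 11: 'hard'
Total words: 11

11


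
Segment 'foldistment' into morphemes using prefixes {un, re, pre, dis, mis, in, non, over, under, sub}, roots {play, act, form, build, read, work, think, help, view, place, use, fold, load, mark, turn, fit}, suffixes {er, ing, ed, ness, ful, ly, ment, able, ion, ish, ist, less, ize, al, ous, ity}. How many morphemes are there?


Segmenting 'foldistment' against the inventory:
  'fold' -> root (morpheme 1)
  'ist' -> suffix (morpheme 2)
  'ment' -> suffix (morpheme 3)
Total morphemes: 3

3


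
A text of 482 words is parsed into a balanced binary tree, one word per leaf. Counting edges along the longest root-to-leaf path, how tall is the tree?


In a balanced binary tree with n leaves the deepest leaf is ceil(log2(n)) edges below the root.
log2(482) = 8.9129
ceil(8.9129) = 9
height (edges) = 9

9


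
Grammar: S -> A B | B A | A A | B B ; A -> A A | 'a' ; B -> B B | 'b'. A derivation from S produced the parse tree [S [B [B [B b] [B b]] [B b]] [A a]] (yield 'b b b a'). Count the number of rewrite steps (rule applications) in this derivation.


Every bracketed nonterminal node [X ...] in the tree is produced by exactly one rule application.
Reading the tree off as a leftmost derivation:
  Step 1: S  =>  B A   (applied S -> B A)
  Step 2: B A  =>  B B A   (applied B -> B B)
  Step 3: B B A  =>  B B B A   (applied B -> B B)
  Step 4: B B B A  =>  b B B A   (applied B -> b)
  Step 5: b B B A  =>  b b B A   (applied B -> b)
  Step 6: b b B A  =>  b b b A   (applied B -> b)
  Step 7: b b b A  =>  b b b a   (applied A -> a)
Final yield: b b b a
Total rewrite steps: 7

7


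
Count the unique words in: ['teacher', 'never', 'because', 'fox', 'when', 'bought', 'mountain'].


Listing all tokens and tracking unique types:
  Token 1: 'teacher' -> NEW (unique so far: 1)
  Token 2: 'never' -> NEW (unique so far: 2)
  Token 3: 'because' -> NEW (unique so far: 3)
  Token 4: 'fox' -> NEW (unique so far: 4)
  Token 5: 'when' -> NEW (unique so far: 5)
  Token 6: 'bought' -> NEW (unique so far: 6)
  Token 7: 'mountain' -> NEW (unique so far: 7)
Unique types: ('because', 'bought', 'fox', 'mountain', 'never', 'teacher', 'when')
Vocabulary size: 7

7


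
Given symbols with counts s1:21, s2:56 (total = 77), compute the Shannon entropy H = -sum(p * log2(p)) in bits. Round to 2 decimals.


Computing entropy H = -sum(p_i * log2(p_i)):
  s1: p = 21/77 = 0.2727, -p*log2(p) = 0.5112
  s2: p = 56/77 = 0.7273, -p*log2(p) = 0.3341
H = sum of terms = 0.8453
Rounded to 2 decimals: 0.85

0.85


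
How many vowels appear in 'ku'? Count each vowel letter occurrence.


Scanning each character of 'ku':
  Position 1: 'k' -> consonant (running count: 0)
  Position 2: 'u' -> vowel (running count: 1)
Total vowels: 1

1


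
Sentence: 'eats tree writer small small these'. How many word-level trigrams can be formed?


Word trigrams from [6] words:
  Trigram 1: (eats tree writer)
  Trigram 2: (tree writer small)
  Trigram 3: (writer small small)
  Trigram 4: (small small these)
Total word trigrams: 6 - 2 = 4

4


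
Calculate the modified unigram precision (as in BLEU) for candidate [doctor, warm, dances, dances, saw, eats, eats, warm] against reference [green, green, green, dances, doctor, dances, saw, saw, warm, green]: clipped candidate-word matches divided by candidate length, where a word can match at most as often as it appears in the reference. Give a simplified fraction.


Reference word counts: {'dances': 2, 'doctor': 1, 'green': 4, 'saw': 2, 'warm': 1}
Checking each candidate word (with clipping):
  'doctor' -> in reference (ref count 1, used 1/1) -> match (matches: 1)
  'warm' -> in reference (ref count 1, used 1/1) -> match (matches: 2)
  'dances' -> in reference (ref count 2, used 1/2) -> match (matches: 3)
  'dances' -> in reference (ref count 2, used 2/2) -> match (matches: 4)
  'saw' -> in reference (ref count 2, used 1/2) -> match (matches: 5)
  'eats' -> not in reference -> no match (matches: 5)
  'eats' -> not in reference -> no match (matches: 5)
  'warm' -> ref count 1 already used up (1/1) -> clipped, no match (matches: 5)
Clipped matches: 5, Candidate length: 8
Precision = 5/8

5/8


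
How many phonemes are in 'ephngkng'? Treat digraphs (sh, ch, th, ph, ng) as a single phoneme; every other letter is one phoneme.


Parsing 'ephngkng' greedily, digraphs first:
  'e' -> vowel phoneme (phonemes so far: 1)
  'ph' -> digraph (1 consonant phoneme) (phonemes so far: 2)
  'ng' -> digraph (1 consonant phoneme) (phonemes so far: 3)
  'k' -> consonant phoneme (phonemes so far: 4)
  'ng' -> digraph (1 consonant phoneme) (phonemes so far: 5)
Total phonemes: 5

5


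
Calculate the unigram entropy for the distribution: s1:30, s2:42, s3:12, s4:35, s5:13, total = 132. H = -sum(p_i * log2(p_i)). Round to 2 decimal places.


Computing entropy H = -sum(p_i * log2(p_i)):
  s1: p = 30/132 = 0.2273, -p*log2(p) = 0.4858
  s2: p = 42/132 = 0.3182, -p*log2(p) = 0.5257
  s3: p = 12/132 = 0.0909, -p*log2(p) = 0.3145
  s4: p = 35/132 = 0.2652, -p*log2(p) = 0.5078
  s5: p = 13/132 = 0.0985, -p*log2(p) = 0.3293
H = sum of terms = 2.1631
Rounded to 2 decimals: 2.16

2.16


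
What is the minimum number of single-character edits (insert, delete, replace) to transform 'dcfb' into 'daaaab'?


Building DP table for s1='dcfb' (len 4) and s2='daaaab' (len 6):
       d  a  a  a  a  b
    0  1  2  3  4  5  6
  d 1  0  1  2  3  4  5
  c 2  1  1  2  3  4  5
  f 3  2  2  2  3  4  5
  b 4  3  3  3  3  4  4
Edit distance = dp[4][6] = 4

4


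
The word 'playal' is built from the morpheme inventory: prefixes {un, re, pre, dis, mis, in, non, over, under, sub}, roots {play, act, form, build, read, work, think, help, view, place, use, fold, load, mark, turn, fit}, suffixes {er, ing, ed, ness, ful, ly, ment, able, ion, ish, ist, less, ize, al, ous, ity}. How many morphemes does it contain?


Segmenting 'playal' against the inventory:
  'play' -> root (morpheme 1)
  'al' -> suffix (morpheme 2)
Total morphemes: 2

2


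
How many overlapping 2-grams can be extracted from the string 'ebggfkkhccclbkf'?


String 'ebggfkkhccclbkf' has length L = 15.
Number of overlapping n-grams = L - n + 1
Substituting: 15 - 2 + 1 = 14

14


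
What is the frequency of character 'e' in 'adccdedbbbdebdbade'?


Scanning 'adccdedbbbdebdbade' for 'e':
  Position 5: 'e' -> MATCH (count: 1)
  Position 11: 'e' -> MATCH (count: 2)
  Position 17: 'e' -> MATCH (count: 3)
Total occurrences of 'e': 3

3


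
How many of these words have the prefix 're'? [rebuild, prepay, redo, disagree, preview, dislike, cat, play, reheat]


Checking each word for prefix 're':
  'rebuild' -> YES, starts with 're' (count: 1)
  'prepay' -> no (count: 1)
  'redo' -> YES, starts with 're' (count: 2)
  'disagree' -> no (count: 2)
  'preview' -> no (count: 2)
  'dislike' -> no (count: 2)
  'cat' -> no (count: 2)
  'play' -> no (count: 2)
  'reheat' -> YES, starts with 're' (count: 3)
Total with prefix 're': 3

3


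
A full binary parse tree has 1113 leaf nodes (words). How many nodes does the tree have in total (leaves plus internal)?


Leaf nodes (terminals): 1113
Internal nodes = n - 1 = 1113 - 1 = 1112
Total = leaves + internal = 1113 + 1112 = 2225

2225


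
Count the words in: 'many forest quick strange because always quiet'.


Counting words by splitting on spaces:
  Word 1: 'many'
  Word 2: 'forest'
  Word 3: 'quick'
  Word 4: 'strange'
  Word 5: 'because'
  Word 6: 'always'
  Word 7: 'quiet'
Total words: 7

7


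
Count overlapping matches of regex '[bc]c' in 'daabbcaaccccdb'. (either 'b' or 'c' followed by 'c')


Pattern: [bc]c means either 'b' or 'c' followed by 'c'.
Scanning 'daabbcaaccccdb' position-by-position:
  Pos 0: window 'da' -> no
  Pos 1: window 'aa' -> no
  Pos 2: window 'ab' -> no
  Pos 3: window 'bb' -> no
  Pos 4: window 'bc' -> MATCH
  Pos 5: window 'ca' -> no
  Pos 6: window 'aa' -> no
  Pos 7: window 'ac' -> no
  Pos 8: window 'cc' -> MATCH
  Pos 9: window 'cc' -> MATCH
  Pos 10: window 'cc' -> MATCH
  Pos 11: window 'cd' -> no
  Pos 12: window 'db' -> no
  Pos 13: window 'b' -> no
Total matches: 4

4


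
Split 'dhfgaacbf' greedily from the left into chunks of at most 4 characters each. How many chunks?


'dhfgaacbf' has 9 characters.
Chunking with max size 4:
  Chunk 1: 'dhfg' (positions 0-3)
  Chunk 2: 'aacb' (positions 4-7)
  Chunk 3: 'f' (positions 8-8)
Total chunks: ceil(9 / 4) = 3

3


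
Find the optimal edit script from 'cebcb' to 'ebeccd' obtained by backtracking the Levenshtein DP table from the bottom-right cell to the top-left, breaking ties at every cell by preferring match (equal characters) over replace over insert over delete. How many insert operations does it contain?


Edit distance = 4. Backtracking from cell (5, 6) with preference match > replace > insert > delete,
then listing the resulting alignment 'cebcb' -> 'ebeccd' left to right:
  Step 1: insert 'e' [insertion #1]
  Step 2: replace c->b
  Step 3: keep 'e'
  Step 4: replace b->c
  Step 5: keep 'c'
  Step 6: replace b->d
Total insertions: 1

1


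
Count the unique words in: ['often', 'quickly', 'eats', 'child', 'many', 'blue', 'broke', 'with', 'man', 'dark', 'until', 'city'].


Listing all tokens and tracking unique types:
  Token 1: 'often' -> NEW (unique so far: 1)
  Token 2: 'quickly' -> NEW (unique so far: 2)
  Token 3: 'eats' -> NEW (unique so far: 3)
  Token 4: 'child' -> NEW (unique so far: 4)
  Token 5: 'many' -> NEW (unique so far: 5)
  Token 6: 'blue' -> NEW (unique so far: 6)
  Token 7: 'broke' -> NEW (unique so far: 7)
  Token 8: 'with' -> NEW (unique so far: 8)
  Token 9: 'man' -> NEW (unique so far: 9)
  Token 10: 'dark' -> NEW (unique so far: 10)
  Token 11: 'until' -> NEW (unique so far: 11)
  Token 12: 'city' -> NEW (unique so far: 12)
Unique types: ('blue', 'broke', 'child', 'city', 'dark', 'eats', 'man', 'many', 'often', 'quickly', 'until', 'with')
Vocabulary size: 12

12


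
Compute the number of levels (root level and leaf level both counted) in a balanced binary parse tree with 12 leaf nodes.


In a balanced binary tree with n leaves the deepest leaf is ceil(log2(n)) edges below the root,
so counting node levels inclusive of root and leaves gives ceil(log2(n)) + 1 levels.
log2(12) = 3.5850
ceil(3.5850) = 4
levels = 4 + 1 = 5

5


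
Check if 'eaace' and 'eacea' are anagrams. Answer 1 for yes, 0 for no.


Sort characters of 'eaace': 'aacee'
Sort characters of 'eacea': 'aacee'
Sorted forms match -> they ARE anagrams
Result: 1

1


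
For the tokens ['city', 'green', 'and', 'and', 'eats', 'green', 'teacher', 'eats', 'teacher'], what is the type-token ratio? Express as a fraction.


Tokens: 9
Unique types: ('and', 'city', 'eats', 'green', 'teacher') = 5
TTR = 5/9
Already in lowest terms.

5/9


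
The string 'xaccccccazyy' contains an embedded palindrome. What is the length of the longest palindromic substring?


Scanning 'xaccccccazyy' for palindromic substrings.
Substring at positions 1-8: 'acccccca'.
Check: reverse('acccccca') = 'acccccca' -> palindrome confirmed.
Neighbouring characters ('x' / 'z') break symmetry, so it cannot extend further.
No longer palindromic substring exists; longest length = 8

8


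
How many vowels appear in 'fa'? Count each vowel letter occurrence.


Scanning each character of 'fa':
  Position 1: 'f' -> consonant (running count: 0)
  Position 2: 'a' -> vowel (running count: 1)
Total vowels: 1

1


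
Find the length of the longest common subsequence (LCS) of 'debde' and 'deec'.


DP table for LCS of 'debde' and 'deec':
       d  e  e  c
    0  0  0  0  0
  d 0  1  1  1  1
  e 0  1  2  2  2
  b 0  1  2  2  2
  d 0  1  2  2  2
  e 0  1  2  3  3
LCS: 'dee'
LCS length = 3

3


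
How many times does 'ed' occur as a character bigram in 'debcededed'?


Scanning 'debcededed' for bigram 'ed':
  Position 0: 'de' -> no
  Position 1: 'eb' -> no
  Position 2: 'bc' -> no
  Position 3: 'ce' -> no
  Position 4: 'ed' -> MATCH
  Position 5: 'de' -> no
  Position 6: 'ed' -> MATCH
  Position 7: 'de' -> no
  Position 8: 'ed' -> MATCH
Total matches: 3

3


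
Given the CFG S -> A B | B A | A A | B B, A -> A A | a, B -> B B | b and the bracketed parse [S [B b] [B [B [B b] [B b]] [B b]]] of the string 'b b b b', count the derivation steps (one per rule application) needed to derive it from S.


Every bracketed nonterminal node [X ...] in the tree is produced by exactly one rule application.
Reading the tree off as a leftmost derivation:
  Step 1: S  =>  B B   (applied S -> B B)
  Step 2: B B  =>  b B   (applied B -> b)
  Step 3: b B  =>  b B B   (applied B -> B B)
  Step 4: b B B  =>  b B B B   (applied B -> B B)
  Step 5: b B B B  =>  b b B B   (applied B -> b)
  Step 6: b b B B  =>  b b b B   (applied B -> b)
  Step 7: b b b B  =>  b b b b   (applied B -> b)
Final yield: b b b b
Total rewrite steps: 7

7


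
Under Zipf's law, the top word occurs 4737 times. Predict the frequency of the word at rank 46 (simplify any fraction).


Zipf's law: freq(rank) = f1 / rank
f1 = 4737, rank = 46
freq = 4737 / 46
GCD(4737, 46) = 1
Simplified: 4737/46

4737/46


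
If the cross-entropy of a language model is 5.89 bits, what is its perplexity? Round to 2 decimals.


Perplexity formula: PP = 2^H
H = 5.89
PP = 2^5.89
Decompose: 2^5.89 = 2^5 * 2^0.89
2^5 = 32, 2^0.89 ~ 1.8531761
PP ~ 32 * 1.8531761 = 59.3016352
Rounded to 2 decimals: 59.30

59.30


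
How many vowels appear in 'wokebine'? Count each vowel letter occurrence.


Scanning each character of 'wokebine':
  Position 1: 'w' -> consonant (running count: 0)
  Position 2: 'o' -> vowel (running count: 1)
  Position 3: 'k' -> consonant (running count: 1)
  Position 4: 'e' -> vowel (running count: 2)
  Position 5: 'b' -> consonant (running count: 2)
  Position 6: 'i' -> vowel (running count: 3)
  Position 7: 'n' -> consonant (running count: 3)
  Position 8: 'e' -> vowel (running count: 4)
Total vowels: 4

4


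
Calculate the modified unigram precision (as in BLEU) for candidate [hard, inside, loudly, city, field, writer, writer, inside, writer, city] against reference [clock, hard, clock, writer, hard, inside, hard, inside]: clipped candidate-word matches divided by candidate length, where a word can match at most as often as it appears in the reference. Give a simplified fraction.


Reference word counts: {'clock': 2, 'hard': 3, 'inside': 2, 'writer': 1}
Checking each candidate word (with clipping):
  'hard' -> in reference (ref count 3, used 1/3) -> match (matches: 1)
  'inside' -> in reference (ref count 2, used 1/2) -> match (matches: 2)
  'loudly' -> not in reference -> no match (matches: 2)
  'city' -> not in reference -> no match (matches: 2)
  'field' -> not in reference -> no match (matches: 2)
  'writer' -> in reference (ref count 1, used 1/1) -> match (matches: 3)
  'writer' -> ref count 1 already used up (1/1) -> clipped, no match (matches: 3)
  'inside' -> in reference (ref count 2, used 2/2) -> match (matches: 4)
  'writer' -> ref count 1 already used up (1/1) -> clipped, no match (matches: 4)
  'city' -> not in reference -> no match (matches: 4)
Clipped matches: 4, Candidate length: 10
Precision = 4/10 = 2/5

2/5


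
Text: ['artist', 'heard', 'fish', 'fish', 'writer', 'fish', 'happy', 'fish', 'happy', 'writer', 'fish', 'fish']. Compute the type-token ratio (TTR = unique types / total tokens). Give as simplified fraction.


Tokens: 12
Unique types: ('artist', 'fish', 'happy', 'heard', 'writer') = 5
TTR = 5/12
Already in lowest terms.

5/12


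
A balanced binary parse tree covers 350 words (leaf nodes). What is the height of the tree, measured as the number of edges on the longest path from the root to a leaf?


In a balanced binary tree with n leaves the deepest leaf is ceil(log2(n)) edges below the root.
log2(350) = 8.4512
ceil(8.4512) = 9
height (edges) = 9

9


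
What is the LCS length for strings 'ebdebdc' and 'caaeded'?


DP table for LCS of 'ebdebdc' and 'caaeded':
       c  a  a  e  d  e  d
    0  0  0  0  0  0  0  0
  e 0  0  0  0  1  1  1  1
  b 0  0  0  0  1  1  1  1
  d 0  0  0  0  1  2  2  2
  e 0  0  0  0  1  2  3  3
  b 0  0  0  0  1  2  3  3
  d 0  0  0  0  1  2  3  4
  c 0  1  1  1  1  2  3  4
LCS: 'eded'
LCS length = 4

4


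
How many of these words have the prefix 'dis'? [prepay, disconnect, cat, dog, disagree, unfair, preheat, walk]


Checking each word for prefix 'dis':
  'prepay' -> no (count: 0)
  'disconnect' -> YES, starts with 'dis' (count: 1)
  'cat' -> no (count: 1)
  'dog' -> no (count: 1)
  'disagree' -> YES, starts with 'dis' (count: 2)
  'unfair' -> no (count: 2)
  'preheat' -> no (count: 2)
  'walk' -> no (count: 2)
Total with prefix 'dis': 2

2


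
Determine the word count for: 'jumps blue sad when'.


Counting words by splitting on spaces:
  Word 1: 'jumps'
  Word 2: 'blue'
  Word 3: 'sad'
  Word 4: 'when'
Total words: 4

4


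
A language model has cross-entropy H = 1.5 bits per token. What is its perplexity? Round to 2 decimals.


Perplexity formula: PP = 2^H
H = 1.5
PP = 2^1.5
Decompose: 2^1.5 = 2^1 * 2^0.5 = 2^1 * sqrt(2)
2^1 = 2, sqrt(2) ~ 1.4142136
PP ~ 2 * 1.4142136 = 2.8284272
Rounded to 2 decimals: 2.83

2.83


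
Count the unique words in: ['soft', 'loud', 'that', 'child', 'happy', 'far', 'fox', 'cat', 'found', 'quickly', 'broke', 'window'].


Listing all tokens and tracking unique types:
  Token 1: 'soft' -> NEW (unique so far: 1)
  Token 2: 'loud' -> NEW (unique so far: 2)
  Token 3: 'that' -> NEW (unique so far: 3)
  Token 4: 'child' -> NEW (unique so far: 4)
  Token 5: 'happy' -> NEW (unique so far: 5)
  Token 6: 'far' -> NEW (unique so far: 6)
  Token 7: 'fox' -> NEW (unique so far: 7)
  Token 8: 'cat' -> NEW (unique so far: 8)
  Token 9: 'found' -> NEW (unique so far: 9)
  Token 10: 'quickly' -> NEW (unique so far: 10)
  Token 11: 'broke' -> NEW (unique so far: 11)
  Token 12: 'window' -> NEW (unique so far: 12)
Unique types: ('broke', 'cat', 'child', 'far', 'found', 'fox', 'happy', 'loud', 'quickly', 'soft', 'that', 'window')
Vocabulary size: 12

12


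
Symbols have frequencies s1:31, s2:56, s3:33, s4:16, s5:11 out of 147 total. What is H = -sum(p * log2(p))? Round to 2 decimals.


Computing entropy H = -sum(p_i * log2(p_i)):
  s1: p = 31/147 = 0.2109, -p*log2(p) = 0.4735
  s2: p = 56/147 = 0.3810, -p*log2(p) = 0.5304
  s3: p = 33/147 = 0.2245, -p*log2(p) = 0.4838
  s4: p = 16/147 = 0.1088, -p*log2(p) = 0.3483
  s5: p = 11/147 = 0.0748, -p*log2(p) = 0.2799
H = sum of terms = 2.1159
Rounded to 2 decimals: 2.12

2.12


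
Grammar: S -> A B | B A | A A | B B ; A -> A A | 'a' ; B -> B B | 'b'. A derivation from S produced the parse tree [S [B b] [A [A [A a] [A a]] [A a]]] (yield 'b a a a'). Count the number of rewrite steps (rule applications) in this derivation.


Every bracketed nonterminal node [X ...] in the tree is produced by exactly one rule application.
Reading the tree off as a leftmost derivation:
  Step 1: S  =>  B A   (applied S -> B A)
  Step 2: B A  =>  b A   (applied B -> b)
  Step 3: b A  =>  b A A   (applied A -> A A)
  Step 4: b A A  =>  b A A A   (applied A -> A A)
  Step 5: b A A A  =>  b a A A   (applied A -> a)
  Step 6: b a A A  =>  b a a A   (applied A -> a)
  Step 7: b a a A  =>  b a a a   (applied A -> a)
Final yield: b a a a
Total rewrite steps: 7

7


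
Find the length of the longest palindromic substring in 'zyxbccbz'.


Scanning 'zyxbccbz' for palindromic substrings.
Substring at positions 3-6: 'bccb'.
Check: reverse('bccb') = 'bccb' -> palindrome confirmed.
Neighbouring characters ('x' / 'z') break symmetry, so it cannot extend further.
No longer palindromic substring exists; longest length = 4

4


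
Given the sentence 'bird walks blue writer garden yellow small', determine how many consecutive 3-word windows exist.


Word trigrams from [7] words:
  Trigram 1: (bird walks blue)
  Trigram 2: (walks blue writer)
  Trigram 3: (blue writer garden)
  Trigram 4: (writer garden yellow)
  Trigram 5: (garden yellow small)
Total word trigrams: 7 - 2 = 5

5


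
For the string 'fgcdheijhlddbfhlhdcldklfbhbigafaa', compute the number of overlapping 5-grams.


String 'fgcdheijhlddbfhlhdcldklfbhbigafaa' has length L = 33.
Number of overlapping n-grams = L - n + 1
Substituting: 33 - 5 + 1 = 29

29


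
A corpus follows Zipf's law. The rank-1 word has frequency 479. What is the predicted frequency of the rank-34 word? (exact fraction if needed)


Zipf's law: freq(rank) = f1 / rank
f1 = 479, rank = 34
freq = 479 / 34
GCD(479, 34) = 1
Simplified: 479/34

479/34


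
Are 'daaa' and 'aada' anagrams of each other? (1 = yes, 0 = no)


Sort characters of 'daaa': 'aaad'
Sort characters of 'aada': 'aaad'
Sorted forms match -> they ARE anagrams
Result: 1

1


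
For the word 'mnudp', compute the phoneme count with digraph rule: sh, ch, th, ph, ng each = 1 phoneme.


Parsing 'mnudp' greedily, digraphs first:
  'm' -> consonant phoneme (phonemes so far: 1)
  'n' -> consonant phoneme (phonemes so far: 2)
  'u' -> vowel phoneme (phonemes so far: 3)
  'd' -> consonant phoneme (phonemes so far: 4)
  'p' -> consonant phoneme (phonemes so far: 5)
Total phonemes: 5

5


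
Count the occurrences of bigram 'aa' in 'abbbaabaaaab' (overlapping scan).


Scanning 'abbbaabaaaab' for bigram 'aa':
  Position 0: 'ab' -> no
  Position 1: 'bb' -> no
  Position 2: 'bb' -> no
  Position 3: 'ba' -> no
  Position 4: 'aa' -> MATCH
  Position 5: 'ab' -> no
  Position 6: 'ba' -> no
  Position 7: 'aa' -> MATCH
  Position 8: 'aa' -> MATCH
  Position 9: 'aa' -> MATCH
  Position 10: 'ab' -> no
Total matches: 4

4


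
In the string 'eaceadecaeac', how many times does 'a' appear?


Scanning 'eaceadecaeac' for 'a':
  Position 1: 'a' -> MATCH (count: 1)
  Position 4: 'a' -> MATCH (count: 2)
  Position 8: 'a' -> MATCH (count: 3)
  Position 10: 'a' -> MATCH (count: 4)
Total occurrences of 'a': 4

4


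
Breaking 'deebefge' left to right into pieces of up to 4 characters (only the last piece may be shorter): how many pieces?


'deebefge' has 8 characters.
Chunking with max size 4:
  Chunk 1: 'deeb' (positions 0-3)
  Chunk 2: 'efge' (positions 4-7)
Total chunks: ceil(8 / 4) = 2

2


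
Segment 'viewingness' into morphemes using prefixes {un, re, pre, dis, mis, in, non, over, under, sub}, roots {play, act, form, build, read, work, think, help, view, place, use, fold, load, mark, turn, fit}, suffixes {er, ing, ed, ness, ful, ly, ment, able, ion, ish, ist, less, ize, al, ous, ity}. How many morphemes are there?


Segmenting 'viewingness' against the inventory:
  'view' -> root (morpheme 1)
  'ing' -> suffix (morpheme 2)
  'ness' -> suffix (morpheme 3)
Total morphemes: 3

3


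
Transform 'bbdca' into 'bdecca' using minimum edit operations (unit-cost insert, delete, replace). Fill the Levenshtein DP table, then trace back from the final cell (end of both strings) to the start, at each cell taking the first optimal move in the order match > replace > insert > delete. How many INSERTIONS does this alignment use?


Edit distance = 3. Backtracking from cell (5, 6) with preference match > replace > insert > delete,
then listing the resulting alignment 'bbdca' -> 'bdecca' left to right:
  Step 1: keep 'b'
  Step 2: insert 'd' [insertion #1]
  Step 3: replace b->e
  Step 4: replace d->c
  Step 5: keep 'c'
  Step 6: keep 'a'
Total insertions: 1

1


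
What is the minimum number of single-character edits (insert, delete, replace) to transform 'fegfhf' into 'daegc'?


Building DP table for s1='fegfhf' (len 6) and s2='daegc' (len 5):
       d  a  e  g  c
    0  1  2  3  4  5
  f 1  1  2  3  4  5
  e 2  2  2  2  3  4
  g 3  3  3  3  2  3
  f 4  4  4  4  3  3
  h 5  5  5  5  4  4
  f 6  6  6  6  5  5
Edit distance = dp[6][5] = 5

5


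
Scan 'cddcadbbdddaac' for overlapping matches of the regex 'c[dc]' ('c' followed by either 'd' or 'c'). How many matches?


Pattern: c[dc] means 'c' followed by either 'd' or 'c'.
Scanning 'cddcadbbdddaac' position-by-position:
  Pos 0: window 'cd' -> MATCH
  Pos 1: window 'dd' -> no
  Pos 2: window 'dc' -> no
  Pos 3: window 'ca' -> no
  Pos 4: window 'ad' -> no
  Pos 5: window 'db' -> no
  Pos 6: window 'bb' -> no
  Pos 7: window 'bd' -> no
  Pos 8: window 'dd' -> no
  Pos 9: window 'dd' -> no
  Pos 10: window 'da' -> no
  Pos 11: window 'aa' -> no
  Pos 12: window 'ac' -> no
  Pos 13: window 'c' -> no
Total matches: 1

1


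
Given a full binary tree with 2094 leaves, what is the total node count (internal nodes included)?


Leaf nodes (terminals): 2094
Internal nodes = n - 1 = 2094 - 1 = 2093
Total = leaves + internal = 2094 + 2093 = 4187

4187


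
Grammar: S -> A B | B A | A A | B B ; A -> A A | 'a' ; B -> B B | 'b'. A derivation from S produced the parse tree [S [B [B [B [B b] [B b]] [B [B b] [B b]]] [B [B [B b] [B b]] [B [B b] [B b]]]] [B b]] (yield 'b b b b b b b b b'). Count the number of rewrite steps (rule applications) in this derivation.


Every bracketed nonterminal node [X ...] in the tree is produced by exactly one rule application.
Reading the tree off as a leftmost derivation:
  Step 1: S  =>  B B   (applied S -> B B)
  Step 2: B B  =>  B B B   (applied B -> B B)
  Step 3: B B B  =>  B B B B   (applied B -> B B)
  Step 4: B B B B  =>  B B B B B   (applied B -> B B)
  Step 5: B B B B B  =>  b B B B B   (applied B -> b)
  Step 6: b B B B B  =>  b b B B B   (applied B -> b)
  Step 7: b b B B B  =>  b b B B B B   (applied B -> B B)
  Step 8: b b B B B B  =>  b b b B B B   (applied B -> b)
  Step 9: b b b B B B  =>  b b b b B B   (applied B -> b)
  Step 10: b b b b B B  =>  b b b b B B B   (applied B -> B B)
  Step 11: b b b b B B B  =>  b b b b B B B B   (applied B -> B B)
  Step 12: b b b b B B B B  =>  b b b b b B B B   (applied B -> b)
  Step 13: b b b b b B B B  =>  b b b b b b B B   (applied B -> b)
  Step 14: b b b b b b B B  =>  b b b b b b B B B   (applied B -> B B)
  Step 15: b b b b b b B B B  =>  b b b b b b b B B   (applied B -> b)
  Step 16: b b b b b b b B B  =>  b b b b b b b b B   (applied B -> b)
  Step 17: b b b b b b b b B  =>  b b b b b b b b b   (applied B -> b)
Final yield: b b b b b b b b b
Total rewrite steps: 17

17


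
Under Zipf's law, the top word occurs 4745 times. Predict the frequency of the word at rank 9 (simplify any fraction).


Zipf's law: freq(rank) = f1 / rank
f1 = 4745, rank = 9
freq = 4745 / 9
GCD(4745, 9) = 1
Simplified: 4745/9

4745/9


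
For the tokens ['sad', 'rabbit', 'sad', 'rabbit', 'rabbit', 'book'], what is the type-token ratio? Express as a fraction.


Tokens: 6
Unique types: ('book', 'rabbit', 'sad') = 3
TTR = 3/6
Simplify: divide both by 3 -> 1/2
TTR = 1/2

1/2


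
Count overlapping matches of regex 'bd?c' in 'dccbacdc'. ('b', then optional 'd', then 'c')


Pattern: bd?c means 'b', then optional 'd', then 'c'.
Scanning 'dccbacdc' position-by-position:
  Pos 0: window 'dcc' -> no
  Pos 1: window 'ccb' -> no
  Pos 2: window 'cba' -> no
  Pos 3: window 'bac' -> no
  Pos 4: window 'acd' -> no
  Pos 5: window 'cdc' -> no
  Pos 6: window 'dc' -> no
  Pos 7: window 'c' -> no
Total matches: 0

0


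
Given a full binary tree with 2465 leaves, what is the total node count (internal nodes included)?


Leaf nodes (terminals): 2465
Internal nodes = n - 1 = 2465 - 1 = 2464
Total = leaves + internal = 2465 + 2464 = 4929

4929


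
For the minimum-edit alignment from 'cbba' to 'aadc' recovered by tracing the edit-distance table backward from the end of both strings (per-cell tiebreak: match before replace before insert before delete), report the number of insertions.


Edit distance = 4. Backtracking from cell (4, 4) with preference match > replace > insert > delete,
then listing the resulting alignment 'cbba' -> 'aadc' left to right:
  Step 1: replace c->a
  Step 2: replace b->a
  Step 3: replace b->d
  Step 4: replace a->c
Total insertions: 0

0


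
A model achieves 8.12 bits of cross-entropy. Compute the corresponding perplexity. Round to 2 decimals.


Perplexity formula: PP = 2^H
H = 8.12
PP = 2^8.12
Decompose: 2^8.12 = 2^8 * 2^0.12
2^8 = 256, 2^0.12 ~ 1.0867349
PP ~ 256 * 1.0867349 = 278.2041344
Rounded to 2 decimals: 278.20

278.20


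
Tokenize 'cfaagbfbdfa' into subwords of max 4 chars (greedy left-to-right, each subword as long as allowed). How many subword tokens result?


'cfaagbfbdfa' has 11 characters.
Chunking with max size 4:
  Chunk 1: 'cfaa' (positions 0-3)
  Chunk 2: 'gbfb' (positions 4-7)
  Chunk 3: 'dfa' (positions 8-10)
Total chunks: ceil(11 / 4) = 3

3


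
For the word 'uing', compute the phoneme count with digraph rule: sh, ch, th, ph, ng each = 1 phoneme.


Parsing 'uing' greedily, digraphs first:
  'u' -> vowel phoneme (phonemes so far: 1)
  'i' -> vowel phoneme (phonemes so far: 2)
  'ng' -> digraph (1 consonant phoneme) (phonemes so far: 3)
Total phonemes: 3

3


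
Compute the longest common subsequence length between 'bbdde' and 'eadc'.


DP table for LCS of 'bbdde' and 'eadc':
       e  a  d  c
    0  0  0  0  0
  b 0  0  0  0  0
  b 0  0  0  0  0
  d 0  0  0  1  1
  d 0  0  0  1  1
  e 0  1  1  1  1
LCS: 'd'
LCS length = 1

1


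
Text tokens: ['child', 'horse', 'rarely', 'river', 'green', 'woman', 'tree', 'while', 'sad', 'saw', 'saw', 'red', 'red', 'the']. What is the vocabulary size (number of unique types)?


Listing all tokens and tracking unique types:
  Token 1: 'child' -> NEW (unique so far: 1)
  Token 2: 'horse' -> NEW (unique so far: 2)
  Token 3: 'rarely' -> NEW (unique so far: 3)
  Token 4: 'river' -> NEW (unique so far: 4)
  Token 5: 'green' -> NEW (unique so far: 5)
  Token 6: 'woman' -> NEW (unique so far: 6)
  Token 7: 'tree' -> NEW (unique so far: 7)
  Token 8: 'while' -> NEW (unique so far: 8)
  Token 9: 'sad' -> NEW (unique so far: 9)
  Token 10: 'saw' -> NEW (unique so far: 10)
  Token 11: 'saw' -> duplicate (unique so far: 10)
  Token 12: 'red' -> NEW (unique so far: 11)
  Token 13: 'red' -> duplicate (unique so far: 11)
  Token 14: 'the' -> NEW (unique so far: 12)
Unique types: ('child', 'green', 'horse', 'rarely', 'red', 'river', 'sad', 'saw', 'the', 'tree', 'while', 'woman')
Vocabulary size: 12

12


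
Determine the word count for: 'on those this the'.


Counting words by splitting on spaces:
  Word 1: 'on'
  Word 2: 'those'
  Word 3: 'this'
  Word 4: 'the'
Total words: 4

4


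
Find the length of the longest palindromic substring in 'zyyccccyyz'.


Scanning 'zyyccccyyz' for palindromic substrings.
Substring at positions 0-9: 'zyyccccyyz'.
Check: reverse('zyyccccyyz') = 'zyyccccyyz' -> palindrome confirmed.
No longer palindromic substring exists; longest length = 10

10


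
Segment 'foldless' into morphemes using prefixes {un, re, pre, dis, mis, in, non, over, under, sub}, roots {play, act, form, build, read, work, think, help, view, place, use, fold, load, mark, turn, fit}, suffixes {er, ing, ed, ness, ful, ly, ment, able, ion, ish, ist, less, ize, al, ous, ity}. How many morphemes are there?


Segmenting 'foldless' against the inventory:
  'fold' -> root (morpheme 1)
  'less' -> suffix (morpheme 2)
Total morphemes: 2

2


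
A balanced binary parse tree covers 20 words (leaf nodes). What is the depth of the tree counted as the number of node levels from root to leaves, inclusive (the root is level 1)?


In a balanced binary tree with n leaves the deepest leaf is ceil(log2(n)) edges below the root,
so counting node levels inclusive of root and leaves gives ceil(log2(n)) + 1 levels.
log2(20) = 4.3219
ceil(4.3219) = 5
levels = 5 + 1 = 6

6


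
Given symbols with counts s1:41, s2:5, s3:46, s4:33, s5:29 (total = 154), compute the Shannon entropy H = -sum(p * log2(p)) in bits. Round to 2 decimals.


Computing entropy H = -sum(p_i * log2(p_i)):
  s1: p = 41/154 = 0.2662, -p*log2(p) = 0.5083
  s2: p = 5/154 = 0.0325, -p*log2(p) = 0.1605
  s3: p = 46/154 = 0.2987, -p*log2(p) = 0.5207
  s4: p = 33/154 = 0.2143, -p*log2(p) = 0.4762
  s5: p = 29/154 = 0.1883, -p*log2(p) = 0.4536
H = sum of terms = 2.1193
Rounded to 2 decimals: 2.12

2.12


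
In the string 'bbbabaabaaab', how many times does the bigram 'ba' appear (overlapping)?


Scanning 'bbbabaabaaab' for bigram 'ba':
  Position 0: 'bb' -> no
  Position 1: 'bb' -> no
  Position 2: 'ba' -> MATCH
  Position 3: 'ab' -> no
  Position 4: 'ba' -> MATCH
  Position 5: 'aa' -> no
  Position 6: 'ab' -> no
  Position 7: 'ba' -> MATCH
  Position 8: 'aa' -> no
  Position 9: 'aa' -> no
  Position 10: 'ab' -> no
Total matches: 3

3


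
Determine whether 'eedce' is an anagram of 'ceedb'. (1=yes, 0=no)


Sort characters of 'eedce': 'cdeee'
Sort characters of 'ceedb': 'bcdee'
Sorted forms differ -> they are NOT anagrams
Result: 0

0


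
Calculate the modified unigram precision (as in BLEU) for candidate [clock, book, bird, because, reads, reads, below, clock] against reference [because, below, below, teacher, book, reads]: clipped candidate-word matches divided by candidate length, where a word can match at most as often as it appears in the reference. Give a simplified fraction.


Reference word counts: {'because': 1, 'below': 2, 'book': 1, 'reads': 1, 'teacher': 1}
Checking each candidate word (with clipping):
  'clock' -> not in reference -> no match (matches: 0)
  'book' -> in reference (ref count 1, used 1/1) -> match (matches: 1)
  'bird' -> not in reference -> no match (matches: 1)
  'because' -> in reference (ref count 1, used 1/1) -> match (matches: 2)
  'reads' -> in reference (ref count 1, used 1/1) -> match (matches: 3)
  'reads' -> ref count 1 already used up (1/1) -> clipped, no match (matches: 3)
  'below' -> in reference (ref count 2, used 1/2) -> match (matches: 4)
  'clock' -> not in reference -> no match (matches: 4)
Clipped matches: 4, Candidate length: 8
Precision = 4/8 = 1/2

1/2


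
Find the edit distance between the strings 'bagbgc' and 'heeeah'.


Building DP table for s1='bagbgc' (len 6) and s2='heeeah' (len 6):
       h  e  e  e  a  h
    0  1  2  3  4  5  6
  b 1  1  2  3  4  5  6
  a 2  2  2  3  4  4  5
  g 3  3  3  3  4  5  5
  b 4  4  4  4  4  5  6
  g 5  5  5  5  5  5  6
  c 6  6  6  6  6  6  6
Edit distance = dp[6][6] = 6

6


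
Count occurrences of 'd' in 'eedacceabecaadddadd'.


Scanning 'eedacceabecaadddadd' for 'd':
  Position 2: 'd' -> MATCH (count: 1)
  Position 13: 'd' -> MATCH (count: 2)
  Position 14: 'd' -> MATCH (count: 3)
  Position 15: 'd' -> MATCH (count: 4)
  Position 17: 'd' -> MATCH (count: 5)
  Position 18: 'd' -> MATCH (count: 6)
Total occurrences of 'd': 6

6


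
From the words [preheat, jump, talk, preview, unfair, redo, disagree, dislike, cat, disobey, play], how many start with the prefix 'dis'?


Checking each word for prefix 'dis':
  'preheat' -> no (count: 0)
  'jump' -> no (count: 0)
  'talk' -> no (count: 0)
  'preview' -> no (count: 0)
  'unfair' -> no (count: 0)
  'redo' -> no (count: 0)
  'disagree' -> YES, starts with 'dis' (count: 1)
  'dislike' -> YES, starts with 'dis' (count: 2)
  'cat' -> no (count: 2)
  'disobey' -> YES, starts with 'dis' (count: 3)
  'play' -> no (count: 3)
Total with prefix 'dis': 3

3


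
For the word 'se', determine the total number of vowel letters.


Scanning each character of 'se':
  Position 1: 's' -> consonant (running count: 0)
  Position 2: 'e' -> vowel (running count: 1)
Total vowels: 1

1


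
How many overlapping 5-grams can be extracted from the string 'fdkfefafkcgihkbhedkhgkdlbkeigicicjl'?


String 'fdkfefafkcgihkbhedkhgkdlbkeigicicjl' has length L = 35.
Number of overlapping n-grams = L - n + 1
Substituting: 35 - 5 + 1 = 31

31


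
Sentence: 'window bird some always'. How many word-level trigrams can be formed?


Word trigrams from [4] words:
  Trigram 1: (window bird some)
  Trigram 2: (bird some always)
Total word trigrams: 4 - 2 = 2

2


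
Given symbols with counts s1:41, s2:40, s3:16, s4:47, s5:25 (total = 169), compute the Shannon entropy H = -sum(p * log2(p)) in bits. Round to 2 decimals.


Computing entropy H = -sum(p_i * log2(p_i)):
  s1: p = 41/169 = 0.2426, -p*log2(p) = 0.4957
  s2: p = 40/169 = 0.2367, -p*log2(p) = 0.4921
  s3: p = 16/169 = 0.0947, -p*log2(p) = 0.3220
  s4: p = 47/169 = 0.2781, -p*log2(p) = 0.5135
  s5: p = 25/169 = 0.1479, -p*log2(p) = 0.4078
H = sum of terms = 2.2311
Rounded to 2 decimals: 2.23

2.23


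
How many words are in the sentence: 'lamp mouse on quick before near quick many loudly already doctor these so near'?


Counting words by splitting on spaces:
  Word 1: 'lamp'
  Word 2: 'mouse'
  Word 3: 'on'
  Word 4: 'quick'
  Word 5: 'before'
  Word 6: 'near'
  Word 7: 'quick'
  Word 8: 'many'
  Word 9: 'loudly'
  Word 10: 'already'
  Word 11: 'doctor'
  Word 12: 'these'
  Word 13: 'so'
  Word 14: 'near'
Total words: 14

14
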